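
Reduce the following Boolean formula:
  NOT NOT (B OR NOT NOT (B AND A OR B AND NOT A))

B

NOT NOT (B OR NOT NOT (B AND A OR B AND NOT A))
= NOT NOT (B OR B AND A OR B AND NOT A)   (double negation)
= NOT NOT (B OR B)   (distribution)
= B OR B   (double negation)
= B   (idempotence)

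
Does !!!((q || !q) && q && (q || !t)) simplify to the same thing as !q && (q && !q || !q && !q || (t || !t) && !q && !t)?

E1: !!!((q || !q) && q && (q || !t))
    = !((q || !q) && q && (q || !t))
    = !(q && (q || !t))
    = !q
E2: !q && (q && !q || !q && !q || (t || !t) && !q && !t)
    = !q && (!q || (t || !t) && !q && !t)
    = !q && (!q || !q && !t)
    = !q && !q
    = !q
Both reduce to !q, so they are equivalent.

Yes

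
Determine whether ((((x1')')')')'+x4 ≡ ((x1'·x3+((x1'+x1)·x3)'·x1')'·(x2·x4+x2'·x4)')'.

E1: ((((x1')')')')'+x4
    = ((x1')')'+x4   (double negation)
    = x1'+x4   (double negation)
E2: ((x1'·x3+((x1'+x1)·x3)'·x1')'·(x2·x4+x2'·x4)')'
    = ((x1'·x3+x3'·x1')'·(x2·x4+x2'·x4)')'   (complement / identity)
    = ((x1'·x3+x3'·x1')'·x4')'   (distribution)
    = ((x1')'·x4')'   (distribution)
    = x1'+x4   (De Morgan)
Both reduce to x1'+x4, so they are equivalent.

Yes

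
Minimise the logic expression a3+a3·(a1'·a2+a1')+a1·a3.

a3

a3+a3·(a1'·a2+a1')+a1·a3
= a3+a3·a1'+a1·a3
= a3+a3
= a3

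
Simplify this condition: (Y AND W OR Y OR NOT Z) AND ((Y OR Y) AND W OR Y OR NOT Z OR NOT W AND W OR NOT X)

(Y AND W OR Y OR NOT Z) AND ((Y OR Y) AND W OR Y OR NOT Z OR NOT W AND W OR NOT X)
= (Y AND W OR Y OR NOT Z) AND (Y AND W OR Y OR NOT Z OR NOT W AND W OR NOT X)   (idempotence)
= (Y AND W OR Y OR NOT Z) AND (Y AND W OR Y OR NOT Z OR NOT X)   (complement / identity)
= Y AND W OR Y OR NOT Z   (absorption)
= Y OR NOT Z   (absorption)

Y OR NOT Z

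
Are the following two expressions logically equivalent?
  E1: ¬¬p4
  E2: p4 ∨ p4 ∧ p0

Yes

E1: ¬¬p4
    = p4   [double negation]
E2: p4 ∨ p4 ∧ p0
    = p4   [absorption]
Both reduce to p4, so they are equivalent.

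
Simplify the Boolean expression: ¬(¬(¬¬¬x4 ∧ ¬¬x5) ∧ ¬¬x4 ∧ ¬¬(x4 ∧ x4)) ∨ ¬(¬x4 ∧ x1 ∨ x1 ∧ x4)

¬x4 ∨ ¬x1

¬(¬(¬¬¬x4 ∧ ¬¬x5) ∧ ¬¬x4 ∧ ¬¬(x4 ∧ x4)) ∨ ¬(¬x4 ∧ x1 ∨ x1 ∧ x4)
= ¬(¬(¬¬¬x4 ∧ ¬¬x5) ∧ ¬¬x4 ∧ ¬¬x4) ∨ ¬(¬x4 ∧ x1 ∨ x1 ∧ x4)   — idempotence
= ¬((¬¬x4 ∨ ¬x5) ∧ ¬¬x4 ∧ ¬¬x4) ∨ ¬(¬x4 ∧ x1 ∨ x1 ∧ x4)   — De Morgan
= ¬((¬¬x4 ∨ ¬x5) ∧ ¬¬x4) ∨ ¬(¬x4 ∧ x1 ∨ x1 ∧ x4)   — idempotence
= ¬((¬¬x4 ∨ ¬x5) ∧ ¬¬x4) ∨ ¬x1   — distribution
= ¬¬¬x4 ∨ ¬x1   — absorption
= ¬x4 ∨ ¬x1   — double negation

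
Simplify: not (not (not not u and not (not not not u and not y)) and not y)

not (not (not not u and not (not not not u and not y)) and not y)
= not (not (not not u and (not not u or y)) and not y)   — De Morgan
= not (not not not u and not y)   — absorption
= not (not u and not y)   — double negation
= u or y   — De Morgan

u or y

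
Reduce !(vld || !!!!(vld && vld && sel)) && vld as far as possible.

false

!(vld || !!!!(vld && vld && sel)) && vld
= !(vld || !!(vld && vld && sel)) && vld   (double negation)
= !(vld || vld && vld && sel) && vld   (double negation)
= !(vld || vld && sel) && vld   (idempotence)
= !vld && vld   (absorption)
= false   (complement)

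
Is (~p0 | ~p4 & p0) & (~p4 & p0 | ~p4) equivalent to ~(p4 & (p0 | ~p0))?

Yes

E1: (~p0 | ~p4 & p0) & (~p4 & p0 | ~p4)
    = ~p0 & ~p4 | ~p4 & p0   — distribution
    = ~p4   — distribution
E2: ~(p4 & (p0 | ~p0))
    = ~p4   — complement / identity
Both reduce to ~p4, so they are equivalent.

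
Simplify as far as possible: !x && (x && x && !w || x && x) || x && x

!x && (x && x && !w || x && x) || x && x
= !x && x && x || x && x   — absorption
= !x && x || x && x   — idempotence
= x   — distribution

x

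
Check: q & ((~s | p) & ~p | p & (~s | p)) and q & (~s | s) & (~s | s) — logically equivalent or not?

No

E1: q & ((~s | p) & ~p | p & (~s | p))
    = q & (~s | p)
E2: q & (~s | s) & (~s | s)
    = q & (~s | s)
    = q
These differ: at p=0, q=1, s=1, E1 = 0 but E2 = 1.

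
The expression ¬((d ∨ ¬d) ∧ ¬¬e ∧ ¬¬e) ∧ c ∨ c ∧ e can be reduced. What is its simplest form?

c

¬((d ∨ ¬d) ∧ ¬¬e ∧ ¬¬e) ∧ c ∨ c ∧ e
= ¬(¬¬e ∧ ¬¬e) ∧ c ∨ c ∧ e   [complement / identity]
= (¬e ∨ ¬e) ∧ c ∨ c ∧ e   [De Morgan]
= ¬e ∧ c ∨ c ∧ e   [idempotence]
= c   [distribution]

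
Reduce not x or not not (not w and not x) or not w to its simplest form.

not x or not not (not w and not x) or not w
= not x or not w and not x or not w   (double negation)
= not x or not w   (absorption)

not x or not w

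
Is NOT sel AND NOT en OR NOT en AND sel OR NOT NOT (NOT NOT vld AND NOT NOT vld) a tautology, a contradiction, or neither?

neither

NOT sel AND NOT en OR NOT en AND sel OR NOT NOT (NOT NOT vld AND NOT NOT vld)
= NOT en OR NOT NOT (NOT NOT vld AND NOT NOT vld)
= NOT en OR NOT (NOT vld OR NOT vld)
= NOT en OR vld AND vld
= NOT en OR vld
This depends on en, vld, so it is not a constant.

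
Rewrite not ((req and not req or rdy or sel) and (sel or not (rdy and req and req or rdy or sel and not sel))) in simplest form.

not sel

not ((req and not req or rdy or sel) and (sel or not (rdy and req and req or rdy or sel and not sel)))
= not ((req and not req or rdy or sel) and (sel or not (rdy and req or rdy or sel and not sel)))
= not ((req and not req or rdy or sel) and (sel or not (rdy and req or rdy)))
= not ((rdy or sel) and (sel or not (rdy and req or rdy)))
= not ((rdy or sel) and (sel or not rdy))
= not (sel or rdy and not rdy)
= not sel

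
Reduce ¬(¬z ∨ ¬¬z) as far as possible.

¬(¬z ∨ ¬¬z)
= z ∧ ¬z   [De Morgan]
= False   [complement]

False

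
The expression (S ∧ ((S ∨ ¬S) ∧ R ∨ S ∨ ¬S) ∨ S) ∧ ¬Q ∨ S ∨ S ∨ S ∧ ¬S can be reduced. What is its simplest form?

(S ∧ ((S ∨ ¬S) ∧ R ∨ S ∨ ¬S) ∨ S) ∧ ¬Q ∨ S ∨ S ∨ S ∧ ¬S
= (S ∧ (S ∨ ¬S) ∨ S) ∧ ¬Q ∨ S ∨ S ∨ S ∧ ¬S   [absorption]
= (S ∧ (S ∨ ¬S) ∨ S) ∧ ¬Q ∨ S ∨ S   [complement / identity]
= (S ∨ S) ∧ ¬Q ∨ S ∨ S   [complement / identity]
= S ∨ S   [absorption]
= S   [idempotence]

S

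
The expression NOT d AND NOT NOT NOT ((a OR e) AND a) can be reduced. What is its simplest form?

NOT d AND NOT NOT NOT ((a OR e) AND a)
= NOT d AND NOT NOT NOT a   (absorption)
= NOT d AND NOT a   (double negation)

NOT d AND NOT a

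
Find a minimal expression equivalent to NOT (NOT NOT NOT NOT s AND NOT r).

NOT (NOT NOT NOT NOT s AND NOT r)
= NOT NOT NOT s OR r   [De Morgan]
= NOT s OR r   [double negation]

NOT s OR r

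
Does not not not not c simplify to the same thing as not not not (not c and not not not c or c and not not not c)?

E1: not not not not c
    = not not c   [double negation]
    = c   [double negation]
E2: not not not (not c and not not not c or c and not not not c)
    = not not not not not not c   [distribution]
    = not not not not c   [double negation]
    = not not c   [double negation]
    = c   [double negation]
Both reduce to c, so they are equivalent.

Yes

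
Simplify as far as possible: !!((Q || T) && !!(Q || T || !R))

Q || T

!!((Q || T) && !!(Q || T || !R))
= !!((Q || T) && (Q || T || !R))   (double negation)
= !!(Q || T)   (absorption)
= Q || T   (double negation)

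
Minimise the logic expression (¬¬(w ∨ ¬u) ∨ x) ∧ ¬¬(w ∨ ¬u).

w ∨ ¬u

(¬¬(w ∨ ¬u) ∨ x) ∧ ¬¬(w ∨ ¬u)
= ¬¬(w ∨ ¬u)   — absorption
= w ∨ ¬u   — double negation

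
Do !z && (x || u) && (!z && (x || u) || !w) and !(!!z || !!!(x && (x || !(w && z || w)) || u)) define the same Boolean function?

Yes

E1: !z && (x || u) && (!z && (x || u) || !w)
    = !z && (x || u)   (absorption)
E2: !(!!z || !!!(x && (x || !(w && z || w)) || u))
    = !z && !!(x && (x || !(w && z || w)) || u)   (De Morgan)
    = !z && !!(x && (x || !w) || u)   (absorption)
    = !z && (x && (x || !w) || u)   (double negation)
    = !z && (x || u)   (absorption)
Both reduce to !z && (x || u), so they are equivalent.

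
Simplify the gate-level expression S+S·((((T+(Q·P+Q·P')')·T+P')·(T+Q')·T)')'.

S

S+S·((((T+(Q·P+Q·P')')·T+P')·(T+Q')·T)')'
= S+S·((((T+Q')·T+P')·(T+Q')·T)')'
= S+S·(((T+Q')·T)')'
= S+S·(T+Q')·T
= S+S·T
= S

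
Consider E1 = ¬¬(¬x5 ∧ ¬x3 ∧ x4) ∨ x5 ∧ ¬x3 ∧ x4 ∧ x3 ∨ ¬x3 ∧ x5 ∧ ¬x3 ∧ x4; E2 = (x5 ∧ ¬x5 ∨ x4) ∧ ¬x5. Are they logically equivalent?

E1: ¬¬(¬x5 ∧ ¬x3 ∧ x4) ∨ x5 ∧ ¬x3 ∧ x4 ∧ x3 ∨ ¬x3 ∧ x5 ∧ ¬x3 ∧ x4
    = ¬x5 ∧ ¬x3 ∧ x4 ∨ x5 ∧ ¬x3 ∧ x4 ∧ x3 ∨ ¬x3 ∧ x5 ∧ ¬x3 ∧ x4   — double negation
    = ¬x5 ∧ ¬x3 ∧ x4 ∨ x5 ∧ ¬x3 ∧ x4   — distribution
    = ¬x3 ∧ x4   — distribution
E2: (x5 ∧ ¬x5 ∨ x4) ∧ ¬x5
    = x4 ∧ ¬x5   — complement / identity
These differ: at x3=1, x4=1, x5=0, E1 = 0 but E2 = 1.

No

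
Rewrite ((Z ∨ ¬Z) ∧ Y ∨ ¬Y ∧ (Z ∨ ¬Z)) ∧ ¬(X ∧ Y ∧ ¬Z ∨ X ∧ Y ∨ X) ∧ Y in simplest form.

¬X ∧ Y

((Z ∨ ¬Z) ∧ Y ∨ ¬Y ∧ (Z ∨ ¬Z)) ∧ ¬(X ∧ Y ∧ ¬Z ∨ X ∧ Y ∨ X) ∧ Y
= (Z ∨ ¬Z) ∧ ¬(X ∧ Y ∧ ¬Z ∨ X ∧ Y ∨ X) ∧ Y   [distribution]
= (Z ∨ ¬Z) ∧ ¬(X ∧ Y ∨ X) ∧ Y   [absorption]
= (Z ∨ ¬Z) ∧ ¬X ∧ Y   [absorption]
= ¬X ∧ Y   [complement / identity]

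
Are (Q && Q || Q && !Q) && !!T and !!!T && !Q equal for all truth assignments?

No

E1: (Q && Q || Q && !Q) && !!T
    = (Q && Q || Q && !Q) && T   [double negation]
    = Q && T   [distribution]
E2: !!!T && !Q
    = !T && !Q   [double negation]
These differ: at Q=0, T=0, E1 = 0 but E2 = 1.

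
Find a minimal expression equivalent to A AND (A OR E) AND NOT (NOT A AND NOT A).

A

A AND (A OR E) AND NOT (NOT A AND NOT A)
= A AND NOT (NOT A AND NOT A)   [absorption]
= A AND NOT NOT A   [idempotence]
= A AND A   [double negation]
= A   [idempotence]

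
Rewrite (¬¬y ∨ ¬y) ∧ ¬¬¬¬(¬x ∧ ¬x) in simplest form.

¬x

(¬¬y ∨ ¬y) ∧ ¬¬¬¬(¬x ∧ ¬x)
= (y ∨ ¬y) ∧ ¬¬¬¬(¬x ∧ ¬x)
= ¬¬¬¬(¬x ∧ ¬x)
= ¬¬¬(x ∨ x)
= ¬(x ∨ x)
= ¬x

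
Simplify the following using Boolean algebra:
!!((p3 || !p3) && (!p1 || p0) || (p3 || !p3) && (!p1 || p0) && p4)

!p1 || p0

!!((p3 || !p3) && (!p1 || p0) || (p3 || !p3) && (!p1 || p0) && p4)
= !!((p3 || !p3) && (!p1 || p0))   (absorption)
= !!(!p1 || p0)   (complement / identity)
= !p1 || p0   (double negation)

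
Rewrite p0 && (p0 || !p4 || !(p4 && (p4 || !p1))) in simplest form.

p0 && (p0 || !p4 || !(p4 && (p4 || !p1)))
= p0 && (p0 || !p4 || !p4)   (absorption)
= p0 && (p0 || !p4)   (idempotence)
= p0   (absorption)

p0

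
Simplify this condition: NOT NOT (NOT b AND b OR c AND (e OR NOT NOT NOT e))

c

NOT NOT (NOT b AND b OR c AND (e OR NOT NOT NOT e))
= NOT NOT (NOT b AND b OR c AND (e OR NOT e))   — double negation
= NOT NOT (NOT b AND b OR c)   — complement / identity
= NOT NOT c   — complement / identity
= c   — double negation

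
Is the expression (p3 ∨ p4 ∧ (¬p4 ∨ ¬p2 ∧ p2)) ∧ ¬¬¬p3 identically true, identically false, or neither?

(p3 ∨ p4 ∧ (¬p4 ∨ ¬p2 ∧ p2)) ∧ ¬¬¬p3
= (p3 ∨ p4 ∧ ¬p4) ∧ ¬¬¬p3   — complement / identity
= p3 ∧ ¬¬¬p3   — complement / identity
= p3 ∧ ¬p3   — double negation
= False   — complement

identically false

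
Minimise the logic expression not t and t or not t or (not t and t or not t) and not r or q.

not t and t or not t or (not t and t or not t) and not r or q
= not t and t or not t or q   — absorption
= not t or q   — complement / identity

not t or q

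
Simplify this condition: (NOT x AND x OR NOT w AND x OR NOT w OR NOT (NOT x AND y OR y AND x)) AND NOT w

(NOT x AND x OR NOT w AND x OR NOT w OR NOT (NOT x AND y OR y AND x)) AND NOT w
= (NOT x AND x OR NOT w AND x OR NOT w OR NOT y) AND NOT w   — distribution
= (NOT x AND x OR NOT w OR NOT y) AND NOT w   — absorption
= (NOT w OR NOT y) AND NOT w   — complement / identity
= NOT w   — absorption

NOT w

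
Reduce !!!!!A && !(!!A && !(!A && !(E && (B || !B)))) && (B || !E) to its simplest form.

!A && (B || !E)

!!!!!A && !(!!A && !(!A && !(E && (B || !B)))) && (B || !E)
= !!!A && !(!!A && !(!A && !(E && (B || !B)))) && (B || !E)   — double negation
= !!!A && !(!!A && !(!A && !E)) && (B || !E)   — complement / identity
= !!!A && (!A || !A && !E) && (B || !E)   — De Morgan
= !A && (!A || !A && !E) && (B || !E)   — double negation
= !A && !A && (B || !E)   — absorption
= !A && (B || !E)   — idempotence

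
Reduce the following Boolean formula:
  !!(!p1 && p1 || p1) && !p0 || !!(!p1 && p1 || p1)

!!(!p1 && p1 || p1) && !p0 || !!(!p1 && p1 || p1)
= !!(!p1 && p1 || p1)   — absorption
= !p1 && p1 || p1   — double negation
= p1   — complement / identity

p1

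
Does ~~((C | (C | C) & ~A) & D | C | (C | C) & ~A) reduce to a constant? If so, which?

no

~~((C | (C | C) & ~A) & D | C | (C | C) & ~A)
= ~~(C | (C | C) & ~A)   — absorption
= ~~(C | C & ~A)   — idempotence
= ~~C   — absorption
= C   — double negation
This depends on C, so it is not a constant.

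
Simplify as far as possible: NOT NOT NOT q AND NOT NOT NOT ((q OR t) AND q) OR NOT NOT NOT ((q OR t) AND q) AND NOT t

NOT NOT NOT q AND NOT NOT NOT ((q OR t) AND q) OR NOT NOT NOT ((q OR t) AND q) AND NOT t
= NOT NOT NOT ((q OR t) AND q) AND (NOT NOT NOT q OR NOT t)   — distribution
= NOT NOT NOT q AND (NOT NOT NOT q OR NOT t)   — absorption
= NOT NOT NOT q   — absorption
= NOT q   — double negation

NOT q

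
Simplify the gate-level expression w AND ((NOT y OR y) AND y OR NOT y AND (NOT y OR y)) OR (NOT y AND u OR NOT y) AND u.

w OR NOT y AND u

w AND ((NOT y OR y) AND y OR NOT y AND (NOT y OR y)) OR (NOT y AND u OR NOT y) AND u
= w AND ((NOT y OR y) AND y OR NOT y AND (NOT y OR y)) OR NOT y AND u   — absorption
= w AND (NOT y OR y) OR NOT y AND u   — distribution
= w OR NOT y AND u   — complement / identity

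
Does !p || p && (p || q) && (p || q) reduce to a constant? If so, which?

yes, True

!p || p && (p || q) && (p || q)
= !p || p && (p || q)   (absorption)
= !p || p   (absorption)
= true   (complement)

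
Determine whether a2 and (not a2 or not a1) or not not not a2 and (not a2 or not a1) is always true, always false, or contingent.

contingent

a2 and (not a2 or not a1) or not not not a2 and (not a2 or not a1)
= a2 and (not a2 or not a1) or not a2 and (not a2 or not a1)   — double negation
= not a2 or not a1   — distribution
This depends on a1, a2, so it is not a constant.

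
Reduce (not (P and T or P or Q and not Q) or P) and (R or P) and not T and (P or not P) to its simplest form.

(R or P) and not T

(not (P and T or P or Q and not Q) or P) and (R or P) and not T and (P or not P)
= (not (P and T or P or Q and not Q) or P) and (R or P) and not T   — complement / identity
= (not (P or Q and not Q) or P) and (R or P) and not T   — absorption
= (not P or P) and (R or P) and not T   — complement / identity
= (R or P) and not T   — complement / identity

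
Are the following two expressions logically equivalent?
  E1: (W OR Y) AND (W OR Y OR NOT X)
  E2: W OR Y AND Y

Yes

E1: (W OR Y) AND (W OR Y OR NOT X)
    = W OR Y   — absorption
E2: W OR Y AND Y
    = W OR Y   — idempotence
Both reduce to W OR Y, so they are equivalent.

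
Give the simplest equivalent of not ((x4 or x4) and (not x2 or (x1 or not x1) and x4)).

not x4

not ((x4 or x4) and (not x2 or (x1 or not x1) and x4))
= not ((x4 or x4) and (not x2 or x4))   (complement / identity)
= not (x4 and not x2 or x4)   (distribution)
= not x4   (absorption)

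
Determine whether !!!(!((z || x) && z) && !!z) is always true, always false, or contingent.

always true

!!!(!((z || x) && z) && !!z)
= !!((z || x) && z || !z)
= !!(z || !z)
= z || !z
= true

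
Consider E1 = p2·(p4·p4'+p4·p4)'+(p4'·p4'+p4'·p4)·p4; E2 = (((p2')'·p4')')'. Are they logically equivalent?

E1: p2·(p4·p4'+p4·p4)'+(p4'·p4'+p4'·p4)·p4
    = p2·p4'+(p4'·p4'+p4'·p4)·p4
    = p2·p4'+p4'·p4
    = p2·p4'
E2: (((p2')'·p4')')'
    = ((p2·p4')')'
    = p2·p4'
Both reduce to p2·p4', so they are equivalent.

Yes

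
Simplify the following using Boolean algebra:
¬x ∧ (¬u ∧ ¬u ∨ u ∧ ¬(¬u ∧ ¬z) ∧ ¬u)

¬x ∧ (¬u ∧ ¬u ∨ u ∧ ¬(¬u ∧ ¬z) ∧ ¬u)
= ¬x ∧ (¬u ∧ ¬u ∨ u ∧ (u ∨ z) ∧ ¬u)   (De Morgan)
= ¬x ∧ (¬u ∧ ¬u ∨ u ∧ ¬u)   (absorption)
= ¬x ∧ ¬u   (distribution)

¬x ∧ ¬u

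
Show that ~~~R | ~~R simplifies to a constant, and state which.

~~~R | ~~R
= ~R | ~~R   [double negation]
= ~R | R   [double negation]
= 1   [complement]

1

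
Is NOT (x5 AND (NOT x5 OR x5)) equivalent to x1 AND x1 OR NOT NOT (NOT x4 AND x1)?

No

E1: NOT (x5 AND (NOT x5 OR x5))
    = NOT x5
E2: x1 AND x1 OR NOT NOT (NOT x4 AND x1)
    = x1 AND x1 OR NOT x4 AND x1
    = x1 AND (x1 OR NOT x4)
    = x1
These differ: at x1=0, x4=0, x5=0, E1 = 1 but E2 = 0.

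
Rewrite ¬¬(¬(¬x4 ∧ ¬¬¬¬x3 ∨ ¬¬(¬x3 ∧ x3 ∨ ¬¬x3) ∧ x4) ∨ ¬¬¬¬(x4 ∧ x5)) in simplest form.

¬¬(¬(¬x4 ∧ ¬¬¬¬x3 ∨ ¬¬(¬x3 ∧ x3 ∨ ¬¬x3) ∧ x4) ∨ ¬¬¬¬(x4 ∧ x5))
= ¬¬(¬(¬x4 ∧ ¬¬¬¬x3 ∨ ¬¬¬¬x3 ∧ x4) ∨ ¬¬¬¬(x4 ∧ x5))   (complement / identity)
= ¬((¬x4 ∧ ¬¬¬¬x3 ∨ ¬¬¬¬x3 ∧ x4) ∧ ¬¬¬(x4 ∧ x5))   (De Morgan)
= ¬(¬¬¬¬x3 ∧ ¬¬¬(x4 ∧ x5))   (distribution)
= ¬(¬¬¬¬x3 ∧ ¬(x4 ∧ x5))   (double negation)
= ¬(¬¬x3 ∧ ¬(x4 ∧ x5))   (double negation)
= ¬x3 ∨ x4 ∧ x5   (De Morgan)

¬x3 ∨ x4 ∧ x5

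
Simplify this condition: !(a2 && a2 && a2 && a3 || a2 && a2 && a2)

!a2

!(a2 && a2 && a2 && a3 || a2 && a2 && a2)
= !(a2 && a2 && a2)   [absorption]
= !(a2 && a2)   [idempotence]
= !a2   [idempotence]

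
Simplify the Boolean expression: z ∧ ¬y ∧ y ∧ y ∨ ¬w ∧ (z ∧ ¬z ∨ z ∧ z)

z ∧ ¬y ∧ y ∧ y ∨ ¬w ∧ (z ∧ ¬z ∨ z ∧ z)
= z ∧ ¬y ∧ y ∧ y ∨ ¬w ∧ z   — distribution
= z ∧ (¬y ∧ y ∧ y ∨ ¬w)   — distribution
= z ∧ (¬y ∧ y ∨ ¬w)   — idempotence
= z ∧ ¬w   — complement / identity

z ∧ ¬w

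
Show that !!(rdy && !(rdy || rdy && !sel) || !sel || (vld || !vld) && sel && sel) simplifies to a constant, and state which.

!!(rdy && !(rdy || rdy && !sel) || !sel || (vld || !vld) && sel && sel)
= !!(rdy && !(rdy || rdy && !sel) || !sel || sel && sel)   (complement / identity)
= !!(rdy && !rdy || !sel || sel && sel)   (absorption)
= !!(rdy && !rdy || !sel || sel)   (idempotence)
= !!(!sel || sel)   (complement / identity)
= !sel || sel   (double negation)
= true   (complement)

true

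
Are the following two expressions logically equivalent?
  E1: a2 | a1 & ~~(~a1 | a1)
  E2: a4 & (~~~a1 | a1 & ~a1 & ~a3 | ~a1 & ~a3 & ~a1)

E1: a2 | a1 & ~~(~a1 | a1)
    = a2 | a1 & (~a1 | a1)   [double negation]
    = a2 | a1   [complement / identity]
E2: a4 & (~~~a1 | a1 & ~a1 & ~a3 | ~a1 & ~a3 & ~a1)
    = a4 & (~a1 | a1 & ~a1 & ~a3 | ~a1 & ~a3 & ~a1)   [double negation]
    = a4 & (~a1 | ~a1 & ~a3)   [distribution]
    = a4 & ~a1   [absorption]
These differ: at a1=1, a2=1, a3=1, a4=0, E1 = 1 but E2 = 0.

No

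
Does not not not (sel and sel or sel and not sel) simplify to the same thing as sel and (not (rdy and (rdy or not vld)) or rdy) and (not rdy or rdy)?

E1: not not not (sel and sel or sel and not sel)
    = not not not sel   — distribution
    = not sel   — double negation
E2: sel and (not (rdy and (rdy or not vld)) or rdy) and (not rdy or rdy)
    = sel and (not rdy or rdy) and (not rdy or rdy)   — absorption
    = sel and (not rdy or rdy)   — complement / identity
    = sel   — complement / identity
These differ: at rdy=1, sel=0, vld=0, E1 = 1 but E2 = 0.

No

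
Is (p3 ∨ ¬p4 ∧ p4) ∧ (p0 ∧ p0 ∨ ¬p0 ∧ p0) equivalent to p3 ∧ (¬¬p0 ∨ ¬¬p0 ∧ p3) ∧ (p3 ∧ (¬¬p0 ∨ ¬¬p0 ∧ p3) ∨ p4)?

E1: (p3 ∨ ¬p4 ∧ p4) ∧ (p0 ∧ p0 ∨ ¬p0 ∧ p0)
    = (p3 ∨ ¬p4 ∧ p4) ∧ p0   [distribution]
    = p3 ∧ p0   [complement / identity]
E2: p3 ∧ (¬¬p0 ∨ ¬¬p0 ∧ p3) ∧ (p3 ∧ (¬¬p0 ∨ ¬¬p0 ∧ p3) ∨ p4)
    = p3 ∧ (¬¬p0 ∨ ¬¬p0 ∧ p3)   [absorption]
    = p3 ∧ (¬¬p0 ∨ p0 ∧ p3)   [double negation]
    = p3 ∧ (p0 ∨ p0 ∧ p3)   [double negation]
    = p3 ∧ p0   [absorption]
Both reduce to p3 ∧ p0, so they are equivalent.

Yes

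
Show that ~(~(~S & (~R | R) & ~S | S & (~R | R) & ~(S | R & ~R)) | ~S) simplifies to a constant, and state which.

0

~(~(~S & (~R | R) & ~S | S & (~R | R) & ~(S | R & ~R)) | ~S)
= ~(~(~S & (~R | R) & ~S | S & (~R | R) & ~S) | ~S)   (complement / identity)
= (~S & (~R | R) & ~S | S & (~R | R) & ~S) & S   (De Morgan)
= (~R | R) & ~S & S   (distribution)
= ~S & S   (complement / identity)
= 0   (complement)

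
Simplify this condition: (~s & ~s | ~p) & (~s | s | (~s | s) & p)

~s | ~p

(~s & ~s | ~p) & (~s | s | (~s | s) & p)
= (~s | ~p) & (~s | s | (~s | s) & p)   [idempotence]
= (~s | ~p) & (~s | s)   [absorption]
= ~s | ~p   [complement / identity]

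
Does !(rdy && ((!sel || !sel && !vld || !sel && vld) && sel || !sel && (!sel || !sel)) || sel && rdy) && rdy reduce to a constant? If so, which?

!(rdy && ((!sel || !sel && !vld || !sel && vld) && sel || !sel && (!sel || !sel)) || sel && rdy) && rdy
= !(rdy && ((!sel || !sel) && sel || !sel && (!sel || !sel)) || sel && rdy) && rdy
= !(rdy && (!sel || !sel) || sel && rdy) && rdy
= !(rdy && !sel || sel && rdy) && rdy
= !rdy && rdy
= false

yes, False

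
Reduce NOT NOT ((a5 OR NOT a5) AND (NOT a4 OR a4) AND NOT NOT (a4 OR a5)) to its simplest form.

NOT NOT ((a5 OR NOT a5) AND (NOT a4 OR a4) AND NOT NOT (a4 OR a5))
= (a5 OR NOT a5) AND (NOT a4 OR a4) AND NOT NOT (a4 OR a5)
= (a5 OR NOT a5) AND NOT NOT (a4 OR a5)
= NOT NOT (a4 OR a5)
= a4 OR a5

a4 OR a5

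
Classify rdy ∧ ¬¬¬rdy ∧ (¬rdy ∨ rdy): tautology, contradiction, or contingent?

rdy ∧ ¬¬¬rdy ∧ (¬rdy ∨ rdy)
= rdy ∧ ¬¬¬rdy   — complement / identity
= rdy ∧ ¬rdy   — double negation
= False   — complement

contradiction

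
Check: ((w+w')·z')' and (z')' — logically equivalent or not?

Yes

E1: ((w+w')·z')'
    = (z')'   (complement / identity)
    = z   (double negation)
E2: (z')'
    = z   (double negation)
Both reduce to z, so they are equivalent.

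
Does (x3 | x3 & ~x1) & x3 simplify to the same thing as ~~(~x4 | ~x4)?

No

E1: (x3 | x3 & ~x1) & x3
    = x3 & x3   [absorption]
    = x3   [idempotence]
E2: ~~(~x4 | ~x4)
    = ~(x4 & x4)   [De Morgan]
    = ~x4   [idempotence]
These differ: at x1=0, x3=0, x4=0, E1 = 0 but E2 = 1.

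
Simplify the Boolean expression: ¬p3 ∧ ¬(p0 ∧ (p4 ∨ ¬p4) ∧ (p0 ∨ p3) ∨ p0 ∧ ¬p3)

¬p3 ∧ ¬p0

¬p3 ∧ ¬(p0 ∧ (p4 ∨ ¬p4) ∧ (p0 ∨ p3) ∨ p0 ∧ ¬p3)
= ¬p3 ∧ ¬(p0 ∧ (p0 ∨ p3) ∨ p0 ∧ ¬p3)   — complement / identity
= ¬p3 ∧ ¬(p0 ∨ p0 ∧ ¬p3)   — absorption
= ¬p3 ∧ ¬p0   — absorption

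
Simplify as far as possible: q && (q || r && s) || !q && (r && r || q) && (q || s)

q && (q || r && s) || !q && (r && r || q) && (q || s)
= q && (q || r && s) || !q && (q || r && r && s)   (distribution)
= q && (q || r && s) || !q && (q || r && s)   (idempotence)
= q || r && s   (distribution)

q || r && s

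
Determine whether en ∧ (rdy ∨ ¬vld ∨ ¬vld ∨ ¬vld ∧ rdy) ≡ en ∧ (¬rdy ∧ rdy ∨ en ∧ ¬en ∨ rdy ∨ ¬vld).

E1: en ∧ (rdy ∨ ¬vld ∨ ¬vld ∨ ¬vld ∧ rdy)
    = en ∧ (rdy ∨ ¬vld ∨ ¬vld ∧ rdy)   [idempotence]
    = en ∧ (rdy ∨ ¬vld)   [absorption]
E2: en ∧ (¬rdy ∧ rdy ∨ en ∧ ¬en ∨ rdy ∨ ¬vld)
    = en ∧ (¬rdy ∧ rdy ∨ rdy ∨ ¬vld)   [complement / identity]
    = en ∧ (rdy ∨ ¬vld)   [complement / identity]
Both reduce to en ∧ (rdy ∨ ¬vld), so they are equivalent.

Yes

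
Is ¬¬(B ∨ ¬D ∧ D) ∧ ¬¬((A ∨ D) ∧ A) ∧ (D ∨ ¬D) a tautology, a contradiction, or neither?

neither

¬¬(B ∨ ¬D ∧ D) ∧ ¬¬((A ∨ D) ∧ A) ∧ (D ∨ ¬D)
= ¬¬B ∧ ¬¬((A ∨ D) ∧ A) ∧ (D ∨ ¬D)   — complement / identity
= ¬¬B ∧ ¬¬((A ∨ D) ∧ A)   — complement / identity
= ¬¬B ∧ (A ∨ D) ∧ A   — double negation
= B ∧ (A ∨ D) ∧ A   — double negation
= B ∧ A   — absorption
This depends on A, B, so it is not a constant.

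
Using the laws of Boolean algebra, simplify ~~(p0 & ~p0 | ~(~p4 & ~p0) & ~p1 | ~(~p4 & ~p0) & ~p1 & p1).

~~(p0 & ~p0 | ~(~p4 & ~p0) & ~p1 | ~(~p4 & ~p0) & ~p1 & p1)
= ~~(p0 & ~p0 | ~(~p4 & ~p0) & ~p1)
= ~~(~(~p4 & ~p0) & ~p1)
= ~(~p4 & ~p0) & ~p1
= (p4 | p0) & ~p1

(p4 | p0) & ~p1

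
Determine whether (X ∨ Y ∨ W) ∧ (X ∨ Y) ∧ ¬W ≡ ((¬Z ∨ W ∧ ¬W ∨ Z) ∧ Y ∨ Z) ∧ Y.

No

E1: (X ∨ Y ∨ W) ∧ (X ∨ Y) ∧ ¬W
    = (X ∨ Y) ∧ ¬W   (absorption)
E2: ((¬Z ∨ W ∧ ¬W ∨ Z) ∧ Y ∨ Z) ∧ Y
    = ((¬Z ∨ Z) ∧ Y ∨ Z) ∧ Y   (complement / identity)
    = (Y ∨ Z) ∧ Y   (complement / identity)
    = Y   (absorption)
These differ: at W=1, X=1, Y=1, Z=1, E1 = 0 but E2 = 1.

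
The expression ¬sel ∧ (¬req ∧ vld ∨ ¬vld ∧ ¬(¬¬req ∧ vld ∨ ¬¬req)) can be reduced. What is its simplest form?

¬sel ∧ (¬req ∧ vld ∨ ¬vld ∧ ¬(¬¬req ∧ vld ∨ ¬¬req))
= ¬sel ∧ (¬req ∧ vld ∨ ¬vld ∧ ¬¬¬req)
= ¬sel ∧ (¬req ∧ vld ∨ ¬vld ∧ ¬req)
= ¬sel ∧ ¬req

¬sel ∧ ¬req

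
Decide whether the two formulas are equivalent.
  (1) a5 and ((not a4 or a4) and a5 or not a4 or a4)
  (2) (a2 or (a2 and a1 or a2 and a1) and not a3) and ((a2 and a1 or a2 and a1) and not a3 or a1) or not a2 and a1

No

E1: a5 and ((not a4 or a4) and a5 or not a4 or a4)
    = a5 and (not a4 or a4)   (absorption)
    = a5   (complement / identity)
E2: (a2 or (a2 and a1 or a2 and a1) and not a3) and ((a2 and a1 or a2 and a1) and not a3 or a1) or not a2 and a1
    = (a2 and a1 or a2 and a1) and not a3 or a2 and a1 or not a2 and a1   (distribution)
    = a2 and a1 and not a3 or a2 and a1 or not a2 and a1   (idempotence)
    = a2 and a1 or not a2 and a1   (absorption)
    = a1   (distribution)
These differ: at a1=1, a2=0, a3=0, a4=0, a5=0, E1 = 0 but E2 = 1.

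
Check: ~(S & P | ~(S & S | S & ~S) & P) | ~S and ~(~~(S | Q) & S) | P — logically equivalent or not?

E1: ~(S & P | ~(S & S | S & ~S) & P) | ~S
    = ~(S & P | ~S & P) | ~S   (distribution)
    = ~P | ~S   (distribution)
E2: ~(~~(S | Q) & S) | P
    = ~((S | Q) & S) | P   (double negation)
    = ~S | P   (absorption)
These differ: at P=1, Q=1, S=1, E1 = 0 but E2 = 1.

No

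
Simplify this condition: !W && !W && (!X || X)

!W

!W && !W && (!X || X)
= !W && !W   (complement / identity)
= !W   (idempotence)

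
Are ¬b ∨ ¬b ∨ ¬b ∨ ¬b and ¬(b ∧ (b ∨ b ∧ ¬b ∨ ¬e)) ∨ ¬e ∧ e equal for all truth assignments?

E1: ¬b ∨ ¬b ∨ ¬b ∨ ¬b
    = ¬b ∨ ¬b   [idempotence]
    = ¬b   [idempotence]
E2: ¬(b ∧ (b ∨ b ∧ ¬b ∨ ¬e)) ∨ ¬e ∧ e
    = ¬(b ∧ (b ∨ ¬e)) ∨ ¬e ∧ e   [complement / identity]
    = ¬(b ∧ (b ∨ ¬e))   [complement / identity]
    = ¬b   [absorption]
Both reduce to ¬b, so they are equivalent.

Yes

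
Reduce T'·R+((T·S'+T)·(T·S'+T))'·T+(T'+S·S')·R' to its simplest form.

T'

T'·R+((T·S'+T)·(T·S'+T))'·T+(T'+S·S')·R'
= T'·R+((T·S'+T)·(T·S'+T))'·T+T'·R'   [complement / identity]
= T'·R+(T·S'+T)'·T+T'·R'   [idempotence]
= T'·R+T'·T+T'·R'   [absorption]
= T'·R+T'·R'   [complement / identity]
= T'   [distribution]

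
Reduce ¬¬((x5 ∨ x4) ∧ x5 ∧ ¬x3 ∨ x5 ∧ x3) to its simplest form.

x5

¬¬((x5 ∨ x4) ∧ x5 ∧ ¬x3 ∨ x5 ∧ x3)
= (x5 ∨ x4) ∧ x5 ∧ ¬x3 ∨ x5 ∧ x3   [double negation]
= x5 ∧ ¬x3 ∨ x5 ∧ x3   [absorption]
= x5   [distribution]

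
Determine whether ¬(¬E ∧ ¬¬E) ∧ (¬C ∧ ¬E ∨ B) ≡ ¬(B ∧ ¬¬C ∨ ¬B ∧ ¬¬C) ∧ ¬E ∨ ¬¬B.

E1: ¬(¬E ∧ ¬¬E) ∧ (¬C ∧ ¬E ∨ B)
    = (E ∨ ¬E) ∧ (¬C ∧ ¬E ∨ B)   (De Morgan)
    = ¬C ∧ ¬E ∨ B   (complement / identity)
E2: ¬(B ∧ ¬¬C ∨ ¬B ∧ ¬¬C) ∧ ¬E ∨ ¬¬B
    = ¬¬¬C ∧ ¬E ∨ ¬¬B   (distribution)
    = ¬¬¬C ∧ ¬E ∨ B   (double negation)
    = ¬C ∧ ¬E ∨ B   (double negation)
Both reduce to ¬C ∧ ¬E ∨ B, so they are equivalent.

Yes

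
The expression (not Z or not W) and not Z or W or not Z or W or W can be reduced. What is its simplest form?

(not Z or not W) and not Z or W or not Z or W or W
= (not Z or not W) and not Z or W or not Z or W   (idempotence)
= not Z or W or not Z or W   (absorption)
= not Z or W   (idempotence)

not Z or W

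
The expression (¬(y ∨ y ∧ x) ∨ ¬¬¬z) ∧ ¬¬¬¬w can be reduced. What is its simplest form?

(¬y ∨ ¬z) ∧ w

(¬(y ∨ y ∧ x) ∨ ¬¬¬z) ∧ ¬¬¬¬w
= (¬(y ∨ y ∧ x) ∨ ¬z) ∧ ¬¬¬¬w   (double negation)
= (¬(y ∨ y ∧ x) ∨ ¬z) ∧ ¬¬w   (double negation)
= (¬(y ∨ y ∧ x) ∨ ¬z) ∧ w   (double negation)
= (¬y ∨ ¬z) ∧ w   (absorption)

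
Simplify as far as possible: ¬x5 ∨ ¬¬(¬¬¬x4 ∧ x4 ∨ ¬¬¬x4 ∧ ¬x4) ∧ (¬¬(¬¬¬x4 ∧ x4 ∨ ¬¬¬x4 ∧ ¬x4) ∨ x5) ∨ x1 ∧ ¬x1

¬x5 ∨ ¬x4

¬x5 ∨ ¬¬(¬¬¬x4 ∧ x4 ∨ ¬¬¬x4 ∧ ¬x4) ∧ (¬¬(¬¬¬x4 ∧ x4 ∨ ¬¬¬x4 ∧ ¬x4) ∨ x5) ∨ x1 ∧ ¬x1
= ¬x5 ∨ ¬¬(¬¬¬x4 ∧ x4 ∨ ¬¬¬x4 ∧ ¬x4) ∨ x1 ∧ ¬x1   (absorption)
= ¬x5 ∨ ¬¬¬¬¬x4 ∨ x1 ∧ ¬x1   (distribution)
= ¬x5 ∨ ¬¬¬¬¬x4   (complement / identity)
= ¬x5 ∨ ¬¬¬x4   (double negation)
= ¬x5 ∨ ¬x4   (double negation)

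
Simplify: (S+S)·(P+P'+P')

(S+S)·(P+P'+P')
= (S+S)·(P+P')
= S+S
= S

S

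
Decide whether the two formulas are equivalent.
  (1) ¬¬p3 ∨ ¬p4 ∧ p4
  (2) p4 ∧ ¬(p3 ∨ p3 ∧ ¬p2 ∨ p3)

No

E1: ¬¬p3 ∨ ¬p4 ∧ p4
    = ¬¬p3   [complement / identity]
    = p3   [double negation]
E2: p4 ∧ ¬(p3 ∨ p3 ∧ ¬p2 ∨ p3)
    = p4 ∧ ¬(p3 ∨ p3)   [absorption]
    = p4 ∧ ¬p3   [idempotence]
These differ: at p2=0, p3=1, p4=0, E1 = 1 but E2 = 0.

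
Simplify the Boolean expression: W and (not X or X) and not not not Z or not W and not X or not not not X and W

W and (not X or X) and not not not Z or not W and not X or not not not X and W
= W and not not not Z or not W and not X or not not not X and W   (complement / identity)
= W and not not not Z or not W and not X or not X and W   (double negation)
= W and not not not Z or not X   (distribution)
= W and not Z or not X   (double negation)

W and not Z or not X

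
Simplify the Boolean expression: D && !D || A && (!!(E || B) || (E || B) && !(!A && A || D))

D && !D || A && (!!(E || B) || (E || B) && !(!A && A || D))
= D && !D || A && (E || B || (E || B) && !(!A && A || D))
= D && !D || A && (E || B || (E || B) && !D)
= D && !D || A && (E || B)
= A && (E || B)

A && (E || B)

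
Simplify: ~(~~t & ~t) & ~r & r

~(~~t & ~t) & ~r & r
= (~t | t) & ~r & r   — De Morgan
= ~r & r   — complement / identity
= 0   — complement

0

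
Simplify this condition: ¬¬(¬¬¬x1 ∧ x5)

¬x1 ∧ x5

¬¬(¬¬¬x1 ∧ x5)
= ¬¬¬x1 ∧ x5   (double negation)
= ¬x1 ∧ x5   (double negation)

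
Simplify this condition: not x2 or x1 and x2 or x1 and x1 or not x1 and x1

not x2 or x1

not x2 or x1 and x2 or x1 and x1 or not x1 and x1
= not x2 or x1 and x2 or x1   [distribution]
= not x2 or x1   [absorption]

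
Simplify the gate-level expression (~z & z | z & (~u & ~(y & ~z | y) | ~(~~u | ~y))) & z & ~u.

z & ~u

(~z & z | z & (~u & ~(y & ~z | y) | ~(~~u | ~y))) & z & ~u
= (~z & z | z & (~u & ~y | ~(~~u | ~y))) & z & ~u   — absorption
= z & (~u & ~y | ~(~~u | ~y)) & z & ~u   — complement / identity
= z & (~u & ~y | ~u & y) & z & ~u   — De Morgan
= z & ~u & z & ~u   — distribution
= z & ~u   — idempotence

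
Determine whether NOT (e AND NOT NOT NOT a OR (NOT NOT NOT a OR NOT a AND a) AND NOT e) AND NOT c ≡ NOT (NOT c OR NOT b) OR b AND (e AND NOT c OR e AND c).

E1: NOT (e AND NOT NOT NOT a OR (NOT NOT NOT a OR NOT a AND a) AND NOT e) AND NOT c
    = NOT (e AND NOT NOT NOT a OR NOT NOT NOT a AND NOT e) AND NOT c
    = NOT NOT NOT NOT a AND NOT c
    = NOT NOT a AND NOT c
    = a AND NOT c
E2: NOT (NOT c OR NOT b) OR b AND (e AND NOT c OR e AND c)
    = NOT (NOT c OR NOT b) OR b AND e
    = c AND b OR b AND e
    = (c OR e) AND b
These differ: at a=1, b=1, c=1, e=1, E1 = 0 but E2 = 1.

No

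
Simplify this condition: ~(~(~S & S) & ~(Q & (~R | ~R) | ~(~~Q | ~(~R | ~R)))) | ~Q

~(~(~S & S) & ~(Q & (~R | ~R) | ~(~~Q | ~(~R | ~R)))) | ~Q
= ~(~(~S & S) & ~(Q & (~R | ~R) | ~Q & (~R | ~R))) | ~Q   (De Morgan)
= ~(~(~S & S) & ~(~R | ~R)) | ~Q   (distribution)
= ~S & S | ~R | ~R | ~Q   (De Morgan)
= ~S & S | ~R | ~Q   (idempotence)
= ~R | ~Q   (complement / identity)

~R | ~Q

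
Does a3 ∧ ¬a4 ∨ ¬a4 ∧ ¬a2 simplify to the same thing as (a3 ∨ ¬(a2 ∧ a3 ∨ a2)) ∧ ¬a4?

Yes

E1: a3 ∧ ¬a4 ∨ ¬a4 ∧ ¬a2
    = (a3 ∨ ¬a2) ∧ ¬a4
E2: (a3 ∨ ¬(a2 ∧ a3 ∨ a2)) ∧ ¬a4
    = (a3 ∨ ¬a2) ∧ ¬a4
Both reduce to (a3 ∨ ¬a2) ∧ ¬a4, so they are equivalent.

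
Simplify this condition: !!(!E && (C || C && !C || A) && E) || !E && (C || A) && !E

!!(!E && (C || C && !C || A) && E) || !E && (C || A) && !E
= !!(!E && (C || A) && E) || !E && (C || A) && !E   — complement / identity
= !E && (C || A) && E || !E && (C || A) && !E   — double negation
= !E && (C || A)   — distribution

!E && (C || A)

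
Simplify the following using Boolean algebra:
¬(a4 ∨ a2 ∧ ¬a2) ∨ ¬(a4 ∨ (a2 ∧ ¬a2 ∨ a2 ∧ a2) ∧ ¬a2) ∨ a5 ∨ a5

¬a4 ∨ a5

¬(a4 ∨ a2 ∧ ¬a2) ∨ ¬(a4 ∨ (a2 ∧ ¬a2 ∨ a2 ∧ a2) ∧ ¬a2) ∨ a5 ∨ a5
= ¬(a4 ∨ a2 ∧ ¬a2) ∨ ¬(a4 ∨ a2 ∧ ¬a2) ∨ a5 ∨ a5   [distribution]
= ¬(a4 ∨ a2 ∧ ¬a2) ∨ ¬(a4 ∨ a2 ∧ ¬a2) ∨ a5   [idempotence]
= ¬(a4 ∨ a2 ∧ ¬a2) ∨ a5   [idempotence]
= ¬a4 ∨ a5   [complement / identity]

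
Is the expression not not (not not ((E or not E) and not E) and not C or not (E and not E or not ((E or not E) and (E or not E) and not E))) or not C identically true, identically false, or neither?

not not (not not ((E or not E) and not E) and not C or not (E and not E or not ((E or not E) and (E or not E) and not E))) or not C
= not not (not not ((E or not E) and not E) and not C or not (E and not E or not ((E or not E) and not E))) or not C
= not not (not not ((E or not E) and not E) and not C or not not ((E or not E) and not E)) or not C
= not not not not ((E or not E) and not E) or not C
= not not not not not E or not C
= not not not E or not C
= not E or not C
This depends on C, E, so it is not a constant.

neither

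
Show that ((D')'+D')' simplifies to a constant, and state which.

((D')'+D')'
= D'·D
= 0

0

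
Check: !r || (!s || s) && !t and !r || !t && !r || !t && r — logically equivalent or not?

Yes

E1: !r || (!s || s) && !t
    = !r || !t   — complement / identity
E2: !r || !t && !r || !t && r
    = !r || !t   — distribution
Both reduce to !r || !t, so they are equivalent.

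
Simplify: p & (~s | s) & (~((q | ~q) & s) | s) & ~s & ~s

p & ~s

p & (~s | s) & (~((q | ~q) & s) | s) & ~s & ~s
= p & (~s | s) & (~s | s) & ~s & ~s
= p & (~s | s) & ~s & ~s
= p & ~s & ~s
= p & ~s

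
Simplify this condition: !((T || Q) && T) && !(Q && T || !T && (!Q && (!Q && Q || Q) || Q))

!T && !Q

!((T || Q) && T) && !(Q && T || !T && (!Q && (!Q && Q || Q) || Q))
= !((T || Q) && T) && !(Q && T || !T && (!Q && Q || Q))   [complement / identity]
= !((T || Q) && T) && !(Q && T || !T && Q)   [complement / identity]
= !((T || Q) && T) && !Q   [distribution]
= !T && !Q   [absorption]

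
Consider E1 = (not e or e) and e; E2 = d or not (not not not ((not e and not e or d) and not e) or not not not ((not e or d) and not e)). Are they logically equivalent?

E1: (not e or e) and e
    = e   [complement / identity]
E2: d or not (not not not ((not e and not e or d) and not e) or not not not ((not e or d) and not e))
    = d or not not ((not e and not e or d) and not e) and not not ((not e or d) and not e)   [De Morgan]
    = d or not not ((not e or d) and not e) and not not ((not e or d) and not e)   [idempotence]
    = d or not not ((not e or d) and not e)   [idempotence]
    = d or (not e or d) and not e   [double negation]
    = d or not e   [absorption]
These differ: at d=0, e=0, E1 = 0 but E2 = 1.

No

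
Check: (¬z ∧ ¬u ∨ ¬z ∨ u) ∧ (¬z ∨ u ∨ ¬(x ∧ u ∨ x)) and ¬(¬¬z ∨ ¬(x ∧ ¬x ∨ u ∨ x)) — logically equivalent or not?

E1: (¬z ∧ ¬u ∨ ¬z ∨ u) ∧ (¬z ∨ u ∨ ¬(x ∧ u ∨ x))
    = (¬z ∧ ¬u ∨ ¬z ∨ u) ∧ (¬z ∨ u ∨ ¬x)   — absorption
    = (¬z ∨ u) ∧ (¬z ∨ u ∨ ¬x)   — absorption
    = ¬z ∨ u   — absorption
E2: ¬(¬¬z ∨ ¬(x ∧ ¬x ∨ u ∨ x))
    = ¬(¬¬z ∨ ¬(u ∨ x))   — complement / identity
    = ¬z ∧ (u ∨ x)   — De Morgan
These differ: at u=1, x=0, z=1, E1 = 1 but E2 = 0.

No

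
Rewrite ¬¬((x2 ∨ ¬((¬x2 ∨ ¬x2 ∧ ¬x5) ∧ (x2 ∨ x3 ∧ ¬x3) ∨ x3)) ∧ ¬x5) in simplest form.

(x2 ∨ ¬x3) ∧ ¬x5

¬¬((x2 ∨ ¬((¬x2 ∨ ¬x2 ∧ ¬x5) ∧ (x2 ∨ x3 ∧ ¬x3) ∨ x3)) ∧ ¬x5)
= ¬¬((x2 ∨ ¬((¬x2 ∨ ¬x2 ∧ ¬x5) ∧ x2 ∨ x3)) ∧ ¬x5)
= ¬¬((x2 ∨ ¬(¬x2 ∧ x2 ∨ x3)) ∧ ¬x5)
= ¬¬((x2 ∨ ¬x3) ∧ ¬x5)
= (x2 ∨ ¬x3) ∧ ¬x5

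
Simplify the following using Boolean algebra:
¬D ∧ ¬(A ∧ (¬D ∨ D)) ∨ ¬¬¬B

¬D ∧ ¬(A ∧ (¬D ∨ D)) ∨ ¬¬¬B
= ¬D ∧ ¬(A ∧ (¬D ∨ D)) ∨ ¬B   [double negation]
= ¬D ∧ ¬A ∨ ¬B   [complement / identity]

¬D ∧ ¬A ∨ ¬B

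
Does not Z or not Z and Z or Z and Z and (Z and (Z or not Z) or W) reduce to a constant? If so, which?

yes, True

not Z or not Z and Z or Z and Z and (Z and (Z or not Z) or W)
= not Z or not Z and Z or Z and Z and (Z or W)   [complement / identity]
= not Z or not Z and Z or Z and Z   [absorption]
= not Z or Z   [distribution]
= True   [complement]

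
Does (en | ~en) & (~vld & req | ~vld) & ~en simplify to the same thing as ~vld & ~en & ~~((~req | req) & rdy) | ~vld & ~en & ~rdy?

Yes

E1: (en | ~en) & (~vld & req | ~vld) & ~en
    = (en | ~en) & ~vld & ~en
    = ~vld & ~en
E2: ~vld & ~en & ~~((~req | req) & rdy) | ~vld & ~en & ~rdy
    = ~vld & ~en & (~req | req) & rdy | ~vld & ~en & ~rdy
    = ~vld & ~en & rdy | ~vld & ~en & ~rdy
    = ~vld & ~en
Both reduce to ~vld & ~en, so they are equivalent.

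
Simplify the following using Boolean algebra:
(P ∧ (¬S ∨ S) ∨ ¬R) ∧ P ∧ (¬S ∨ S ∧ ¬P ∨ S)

P

(P ∧ (¬S ∨ S) ∨ ¬R) ∧ P ∧ (¬S ∨ S ∧ ¬P ∨ S)
= (P ∧ (¬S ∨ S) ∨ ¬R) ∧ P ∧ (¬S ∨ S)   — absorption
= P ∧ (¬S ∨ S)   — absorption
= P   — complement / identity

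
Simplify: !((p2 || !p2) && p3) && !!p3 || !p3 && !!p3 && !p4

!((p2 || !p2) && p3) && !!p3 || !p3 && !!p3 && !p4
= !p3 && !!p3 || !p3 && !!p3 && !p4
= !p3 && !!p3
= !p3 && p3
= false

false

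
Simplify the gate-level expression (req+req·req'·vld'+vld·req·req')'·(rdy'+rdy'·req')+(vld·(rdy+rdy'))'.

(req+req·req'·vld'+vld·req·req')'·(rdy'+rdy'·req')+(vld·(rdy+rdy'))'
= (req+req·req')'·(rdy'+rdy'·req')+(vld·(rdy+rdy'))'   (distribution)
= (req+req·req')'·rdy'+(vld·(rdy+rdy'))'   (absorption)
= (req+req·req')'·rdy'+vld'   (complement / identity)
= req'·rdy'+vld'   (complement / identity)

req'·rdy'+vld'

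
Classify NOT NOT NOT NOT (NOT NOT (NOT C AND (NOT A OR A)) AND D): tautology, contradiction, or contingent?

NOT NOT NOT NOT (NOT NOT (NOT C AND (NOT A OR A)) AND D)
= NOT NOT NOT NOT (NOT NOT NOT C AND D)   [complement / identity]
= NOT NOT (NOT NOT NOT C AND D)   [double negation]
= NOT NOT NOT C AND D   [double negation]
= NOT C AND D   [double negation]
This depends on C, D, so it is not a constant.

contingent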